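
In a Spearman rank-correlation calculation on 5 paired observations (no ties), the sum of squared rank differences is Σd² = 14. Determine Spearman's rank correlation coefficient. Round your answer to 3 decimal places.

0.300

ρ = 1 − 6Σd² / [n(n²−1)] = 1 − 6×14 / (5×24)
  = 1 − 84/120 = 1 − 0.7000 ≈ 0.300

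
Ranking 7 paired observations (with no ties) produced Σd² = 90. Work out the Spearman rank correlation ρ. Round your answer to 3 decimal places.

ρ = 1 − 6Σd² / [n(n²−1)] = 1 − 6×90 / (7×48)
  = 1 − 540/336 = 1 − 1.6071 ≈ -0.607

-0.607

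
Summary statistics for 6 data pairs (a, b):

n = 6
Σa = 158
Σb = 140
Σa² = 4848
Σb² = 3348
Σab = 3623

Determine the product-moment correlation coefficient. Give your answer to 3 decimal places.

r = (nΣab − ΣaΣb) / √[(nΣa² − (Σa)²)(nΣb² − (Σb)²)]
Numerator: 6×3623 − 158×140 = -382
Denominator: √[(29088 − 24964)(20088 − 19600)] = √[4124 × 488] = 1418.6303
r = -382 / 1418.6303 ≈ -0.269

-0.269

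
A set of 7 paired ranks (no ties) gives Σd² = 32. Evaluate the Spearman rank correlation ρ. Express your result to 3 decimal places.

ρ = 1 − 6Σd² / [n(n²−1)] = 1 − 6×32 / (7×48)
  = 1 − 192/336 = 1 − 0.5714 ≈ 0.429

0.429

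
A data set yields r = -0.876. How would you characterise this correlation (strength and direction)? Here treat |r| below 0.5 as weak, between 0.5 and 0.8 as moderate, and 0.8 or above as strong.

r = -0.876 < 0 so the relationship is negative.
|r| = 0.876, which falls in the strong range.

strong negative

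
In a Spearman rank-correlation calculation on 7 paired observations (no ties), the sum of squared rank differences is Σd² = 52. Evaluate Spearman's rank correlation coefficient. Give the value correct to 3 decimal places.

ρ = 1 − 6Σd² / [n(n²−1)] = 1 − 6×52 / (7×48)
  = 1 − 312/336 = 1 − 0.9286 ≈ 0.071

0.071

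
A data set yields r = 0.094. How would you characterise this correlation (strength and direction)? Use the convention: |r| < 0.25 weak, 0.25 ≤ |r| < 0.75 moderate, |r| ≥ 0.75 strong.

r = 0.094 > 0 so the relationship is positive.
|r| = 0.094, which falls in the weak range.

weak positive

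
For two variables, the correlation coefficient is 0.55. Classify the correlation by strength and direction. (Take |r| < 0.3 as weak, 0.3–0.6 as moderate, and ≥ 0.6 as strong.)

r = 0.55 > 0 so the relationship is positive.
|r| = 0.55, which falls in the moderate range.

moderate positive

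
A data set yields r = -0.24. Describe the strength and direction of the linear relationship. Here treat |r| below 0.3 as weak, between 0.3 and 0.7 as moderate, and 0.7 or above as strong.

r = -0.24 < 0 so the relationship is negative.
|r| = 0.24, which falls in the weak range.

weak negative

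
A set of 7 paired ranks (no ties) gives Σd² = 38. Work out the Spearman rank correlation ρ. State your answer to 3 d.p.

ρ = 1 − 6Σd² / [n(n²−1)] = 1 − 6×38 / (7×48)
  = 1 − 228/336 = 1 − 0.6786 ≈ 0.321

0.321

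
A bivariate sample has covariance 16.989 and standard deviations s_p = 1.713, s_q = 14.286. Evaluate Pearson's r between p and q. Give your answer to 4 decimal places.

0.6942

r = Cov(p,q) / (s_p · s_q) = 16.989 / (1.713 × 14.286)
  = 16.989 / 24.4719 ≈ 0.6942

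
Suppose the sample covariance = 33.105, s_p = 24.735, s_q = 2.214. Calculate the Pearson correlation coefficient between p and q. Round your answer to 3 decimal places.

0.605

r = Cov(p,q) / (s_p · s_q) = 33.105 / (24.735 × 2.214)
  = 33.105 / 54.7633 ≈ 0.605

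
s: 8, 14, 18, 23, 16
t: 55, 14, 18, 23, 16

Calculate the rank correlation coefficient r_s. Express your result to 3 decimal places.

0.000

Rank s: 1, 2, 4, 5, 3
Rank t: 5, 1, 3, 4, 2
d = rank(s) − rank(t): -4, 1, 1, 1, 1; Σd² = 20
ρ = 1 − 6Σd² / [n(n²−1)] = 1 − 6×20 / (5×24) = 1 − 120/120 ≈ 0.000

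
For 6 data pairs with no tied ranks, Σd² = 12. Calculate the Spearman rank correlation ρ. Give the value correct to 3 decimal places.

0.657

ρ = 1 − 6Σd² / [n(n²−1)] = 1 − 6×12 / (6×35)
  = 1 − 72/210 = 1 − 0.3429 ≈ 0.657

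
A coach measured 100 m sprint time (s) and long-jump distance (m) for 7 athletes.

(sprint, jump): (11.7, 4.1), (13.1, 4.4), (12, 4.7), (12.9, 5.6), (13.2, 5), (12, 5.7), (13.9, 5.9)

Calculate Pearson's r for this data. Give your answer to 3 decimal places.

n = 7, Σx = 88.8, Σy = 35.4, Σx² = 1130.36, Σy² = 181.92, Σxy = 450.66
nΣxy − ΣxΣy = 3154.62 − 3143.52 = 11.1
nΣx² − (Σx)² = 7912.52 − 7885.44 = 27.08; nΣy² − (Σy)² = 1273.44 − 1253.16 = 20.28
r = 11.1 / √(27.08 × 20.28) = 11.1 / 23.4346 ≈ 0.474

0.474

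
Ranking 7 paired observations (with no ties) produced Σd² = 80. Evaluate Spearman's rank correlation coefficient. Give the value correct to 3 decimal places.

-0.429

ρ = 1 − 6Σd² / [n(n²−1)] = 1 − 6×80 / (7×48)
  = 1 − 480/336 = 1 − 1.4286 ≈ -0.429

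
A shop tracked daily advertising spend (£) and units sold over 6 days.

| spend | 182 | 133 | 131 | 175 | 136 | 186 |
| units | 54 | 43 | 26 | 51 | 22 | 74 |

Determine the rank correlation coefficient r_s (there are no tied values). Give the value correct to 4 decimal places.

Rank spend: 5, 2, 1, 4, 3, 6
Rank units: 5, 3, 2, 4, 1, 6
d = rank(spend) − rank(units): 0, -1, -1, 0, 2, 0; Σd² = 6
ρ = 1 − 6Σd² / [n(n²−1)] = 1 − 6×6 / (6×35) = 1 − 36/210 ≈ 0.8286

0.8286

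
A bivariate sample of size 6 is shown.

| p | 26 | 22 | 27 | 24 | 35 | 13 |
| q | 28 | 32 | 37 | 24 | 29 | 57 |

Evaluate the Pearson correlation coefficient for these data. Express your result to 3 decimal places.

-0.726

n = 6, Σp = 147, Σq = 207, Σp² = 3859, Σq² = 7843, Σpq = 4763
nΣpq − ΣpΣq = 28578 − 30429 = -1851
nΣp² − (Σp)² = 23154 − 21609 = 1545; nΣq² − (Σq)² = 47058 − 42849 = 4209
r = -1851 / √(1545 × 4209) = -1851 / 2550.0794 ≈ -0.726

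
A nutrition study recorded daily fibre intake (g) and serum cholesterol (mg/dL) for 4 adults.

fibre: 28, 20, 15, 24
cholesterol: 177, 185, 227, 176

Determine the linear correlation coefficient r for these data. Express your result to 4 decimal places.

-0.8774

n = 4, Σx = 87, Σy = 765, Σx² = 1985, Σy² = 148059, Σxy = 16285
nΣxy − ΣxΣy = 65140 − 66555 = -1415
nΣx² − (Σx)² = 7940 − 7569 = 371; nΣy² − (Σy)² = 592236 − 585225 = 7011
r = -1415 / √(371 × 7011) = -1415 / 1612.7867 ≈ -0.8774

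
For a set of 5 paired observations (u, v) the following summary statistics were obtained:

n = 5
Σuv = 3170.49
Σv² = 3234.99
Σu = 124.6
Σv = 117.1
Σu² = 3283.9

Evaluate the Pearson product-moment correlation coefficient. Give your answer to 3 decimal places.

r = (nΣuv − ΣuΣv) / √[(nΣu² − (Σu)²)(nΣv² − (Σv)²)]
Numerator: 5×3170.49 − 124.6×117.1 = 1261.79
Denominator: √[(16419.5 − 15525.16)(16174.95 − 13712.41)] = √[894.34 × 2462.54] = 1484.0310
r = 1261.79 / 1484.0310 ≈ 0.850

0.850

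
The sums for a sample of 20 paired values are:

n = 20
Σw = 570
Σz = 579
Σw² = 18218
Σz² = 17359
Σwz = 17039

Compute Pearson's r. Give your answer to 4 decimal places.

0.4953

r = (nΣwz − ΣwΣz) / √[(nΣw² − (Σw)²)(nΣz² − (Σz)²)]
Numerator: 20×17039 − 570×579 = 10750
Denominator: √[(364360 − 324900)(347180 − 335241)] = √[39460 × 11939] = 21705.1363
r = 10750 / 21705.1363 ≈ 0.4953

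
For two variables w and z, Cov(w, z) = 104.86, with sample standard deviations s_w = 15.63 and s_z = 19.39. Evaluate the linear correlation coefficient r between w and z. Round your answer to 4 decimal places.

0.3460

r = Cov(w,z) / (s_w · s_z) = 104.86 / (15.63 × 19.39)
  = 104.86 / 303.0657 ≈ 0.3460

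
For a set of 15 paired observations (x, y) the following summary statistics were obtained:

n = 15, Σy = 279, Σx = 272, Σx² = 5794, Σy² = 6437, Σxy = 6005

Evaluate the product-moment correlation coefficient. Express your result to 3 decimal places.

r = (nΣxy − ΣxΣy) / √[(nΣx² − (Σx)²)(nΣy² − (Σy)²)]
Numerator: 15×6005 − 272×279 = 14187
Denominator: √[(86910 − 73984)(96555 − 77841)] = √[12926 × 18714] = 15553.0436
r = 14187 / 15553.0436 ≈ 0.912

0.912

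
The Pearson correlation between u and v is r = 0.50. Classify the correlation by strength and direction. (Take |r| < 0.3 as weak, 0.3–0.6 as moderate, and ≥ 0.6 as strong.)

moderate positive

r = 0.50 > 0 so the relationship is positive.
|r| = 0.50, which falls in the moderate range.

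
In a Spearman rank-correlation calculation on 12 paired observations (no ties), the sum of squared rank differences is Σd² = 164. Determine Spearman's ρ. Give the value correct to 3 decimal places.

ρ = 1 − 6Σd² / [n(n²−1)] = 1 − 6×164 / (12×143)
  = 1 − 984/1716 = 1 − 0.5734 ≈ 0.427

0.427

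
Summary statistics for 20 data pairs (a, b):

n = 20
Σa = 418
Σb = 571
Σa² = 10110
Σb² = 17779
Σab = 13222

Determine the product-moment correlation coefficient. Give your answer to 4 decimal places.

0.9043

r = (nΣab − ΣaΣb) / √[(nΣa² − (Σa)²)(nΣb² − (Σb)²)]
Numerator: 20×13222 − 418×571 = 25762
Denominator: √[(202200 − 174724)(355580 − 326041)] = √[27476 × 29539] = 28488.8323
r = 25762 / 28488.8323 ≈ 0.9043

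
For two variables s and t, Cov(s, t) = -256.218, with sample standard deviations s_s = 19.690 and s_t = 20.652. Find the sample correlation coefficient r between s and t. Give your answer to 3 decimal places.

r = Cov(s,t) / (s_s · s_t) = -256.218 / (19.690 × 20.652)
  = -256.218 / 406.6379 ≈ -0.630

-0.630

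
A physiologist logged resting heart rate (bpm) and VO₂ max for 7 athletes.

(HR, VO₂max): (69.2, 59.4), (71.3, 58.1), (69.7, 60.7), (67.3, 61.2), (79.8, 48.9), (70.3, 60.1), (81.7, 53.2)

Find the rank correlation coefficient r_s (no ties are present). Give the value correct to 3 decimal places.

Rank HR: 2, 5, 3, 1, 6, 4, 7
Rank VO₂max: 4, 3, 6, 7, 1, 5, 2
d = rank(HR) − rank(VO₂max): -2, 2, -3, -6, 5, -1, 5; Σd² = 104
ρ = 1 − 6Σd² / [n(n²−1)] = 1 − 6×104 / (7×48) = 1 − 624/336 ≈ -0.857

-0.857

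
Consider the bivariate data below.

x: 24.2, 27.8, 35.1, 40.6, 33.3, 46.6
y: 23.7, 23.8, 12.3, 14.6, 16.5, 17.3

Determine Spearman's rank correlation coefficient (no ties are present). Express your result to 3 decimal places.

-0.543

Rank x: 1, 2, 4, 5, 3, 6
Rank y: 5, 6, 1, 2, 3, 4
d = rank(x) − rank(y): -4, -4, 3, 3, 0, 2; Σd² = 54
ρ = 1 − 6Σd² / [n(n²−1)] = 1 − 6×54 / (6×35) = 1 − 324/210 ≈ -0.543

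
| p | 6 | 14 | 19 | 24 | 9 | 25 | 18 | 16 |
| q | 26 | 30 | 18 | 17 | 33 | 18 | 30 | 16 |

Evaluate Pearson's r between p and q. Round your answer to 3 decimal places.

-0.645

n = 8, Σp = 131, Σq = 188, Σp² = 2455, Σq² = 4758, Σpq = 2869
nΣpq − ΣpΣq = 22952 − 24628 = -1676
nΣp² − (Σp)² = 19640 − 17161 = 2479; nΣq² − (Σq)² = 38064 − 35344 = 2720
r = -1676 / √(2479 × 2720) = -1676 / 2596.7056 ≈ -0.645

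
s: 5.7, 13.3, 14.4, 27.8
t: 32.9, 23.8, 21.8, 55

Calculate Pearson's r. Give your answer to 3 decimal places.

n = 4, Σs = 61.2, Σt = 133.5, Σs² = 1189.58, Σt² = 5149.09, Σst = 2346.99
nΣst − ΣsΣt = 9387.96 − 8170.2 = 1217.76
nΣs² − (Σs)² = 4758.32 − 3745.44 = 1012.88; nΣt² − (Σt)² = 20596.36 − 17822.25 = 2774.11
r = 1217.76 / √(1012.88 × 2774.11) = 1217.76 / 1676.2579 ≈ 0.726

0.726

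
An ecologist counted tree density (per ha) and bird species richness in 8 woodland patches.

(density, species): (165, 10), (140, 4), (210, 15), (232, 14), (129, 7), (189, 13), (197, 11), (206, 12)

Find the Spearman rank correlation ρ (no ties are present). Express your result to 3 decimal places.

0.881

Rank density: 3, 2, 7, 8, 1, 4, 5, 6
Rank species: 3, 1, 8, 7, 2, 6, 4, 5
d = rank(density) − rank(species): 0, 1, -1, 1, -1, -2, 1, 1; Σd² = 10
ρ = 1 − 6Σd² / [n(n²−1)] = 1 − 6×10 / (8×63) = 1 − 60/504 ≈ 0.881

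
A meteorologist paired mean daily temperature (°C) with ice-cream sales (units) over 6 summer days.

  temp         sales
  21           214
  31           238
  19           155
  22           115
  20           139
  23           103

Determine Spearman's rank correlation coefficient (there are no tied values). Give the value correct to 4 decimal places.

0.0286

Rank temp: 3, 6, 1, 4, 2, 5
Rank sales: 5, 6, 4, 2, 3, 1
d = rank(temp) − rank(sales): -2, 0, -3, 2, -1, 4; Σd² = 34
ρ = 1 − 6Σd² / [n(n²−1)] = 1 − 6×34 / (6×35) = 1 − 204/210 ≈ 0.0286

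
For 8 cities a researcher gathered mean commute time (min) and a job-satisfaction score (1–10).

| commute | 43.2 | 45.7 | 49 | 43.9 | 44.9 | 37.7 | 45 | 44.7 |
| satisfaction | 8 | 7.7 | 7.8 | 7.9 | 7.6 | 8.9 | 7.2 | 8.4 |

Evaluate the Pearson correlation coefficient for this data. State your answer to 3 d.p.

-0.691

n = 8, Σx = 354.1, Σy = 63.5, Σx² = 15743.33, Σy² = 505.91, Σxy = 2802.75
nΣxy − ΣxΣy = 22422 − 22485.35 = -63.35
nΣx² − (Σx)² = 125946.64 − 125386.81 = 559.83; nΣy² − (Σy)² = 4047.28 − 4032.25 = 15.03
r = -63.35 / √(559.83 × 15.03) = -63.35 / 91.7292 ≈ -0.691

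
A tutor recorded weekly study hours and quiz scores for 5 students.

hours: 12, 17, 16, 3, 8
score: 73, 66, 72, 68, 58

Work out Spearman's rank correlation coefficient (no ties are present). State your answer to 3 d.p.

0.100

Rank hours: 3, 5, 4, 1, 2
Rank score: 5, 2, 4, 3, 1
d = rank(hours) − rank(score): -2, 3, 0, -2, 1; Σd² = 18
ρ = 1 − 6Σd² / [n(n²−1)] = 1 − 6×18 / (5×24) = 1 − 108/120 ≈ 0.100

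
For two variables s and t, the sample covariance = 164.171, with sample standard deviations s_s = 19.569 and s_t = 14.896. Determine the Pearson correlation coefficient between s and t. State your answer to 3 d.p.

r = Cov(s,t) / (s_s · s_t) = 164.171 / (19.569 × 14.896)
  = 164.171 / 291.4998 ≈ 0.563

0.563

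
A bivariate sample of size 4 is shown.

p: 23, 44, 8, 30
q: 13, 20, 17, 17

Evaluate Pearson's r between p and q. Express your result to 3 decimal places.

n = 4, Σp = 105, Σq = 67, Σp² = 3429, Σq² = 1147, Σpq = 1825
nΣpq − ΣpΣq = 7300 − 7035 = 265
nΣp² − (Σp)² = 13716 − 11025 = 2691; nΣq² − (Σq)² = 4588 − 4489 = 99
r = 265 / √(2691 × 99) = 265 / 516.1482 ≈ 0.513

0.513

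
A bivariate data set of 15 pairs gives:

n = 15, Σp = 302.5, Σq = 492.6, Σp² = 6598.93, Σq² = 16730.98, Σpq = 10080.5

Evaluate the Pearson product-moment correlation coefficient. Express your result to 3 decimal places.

0.279

r = (nΣpq − ΣpΣq) / √[(nΣp² − (Σp)²)(nΣq² − (Σq)²)]
Numerator: 15×10080.5 − 302.5×492.6 = 2196
Denominator: √[(98983.95 − 91506.25)(250964.7 − 242654.76)] = √[7477.7 × 8309.94] = 7882.8446
r = 2196 / 7882.8446 ≈ 0.279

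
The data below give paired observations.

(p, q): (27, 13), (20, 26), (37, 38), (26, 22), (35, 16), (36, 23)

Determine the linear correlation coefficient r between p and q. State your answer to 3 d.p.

n = 6, Σp = 181, Σq = 138, Σp² = 5695, Σq² = 3558, Σpq = 4237
nΣpq − ΣpΣq = 25422 − 24978 = 444
nΣp² − (Σp)² = 34170 − 32761 = 1409; nΣq² − (Σq)² = 21348 − 19044 = 2304
r = 444 / √(1409 × 2304) = 444 / 1801.7591 ≈ 0.246

0.246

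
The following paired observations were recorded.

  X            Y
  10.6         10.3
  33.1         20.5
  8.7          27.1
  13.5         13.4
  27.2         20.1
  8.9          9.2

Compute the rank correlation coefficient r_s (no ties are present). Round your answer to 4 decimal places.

Rank X: 3, 6, 1, 4, 5, 2
Rank Y: 2, 5, 6, 3, 4, 1
d = rank(X) − rank(Y): 1, 1, -5, 1, 1, 1; Σd² = 30
ρ = 1 − 6Σd² / [n(n²−1)] = 1 − 6×30 / (6×35) = 1 − 180/210 ≈ 0.1429

0.1429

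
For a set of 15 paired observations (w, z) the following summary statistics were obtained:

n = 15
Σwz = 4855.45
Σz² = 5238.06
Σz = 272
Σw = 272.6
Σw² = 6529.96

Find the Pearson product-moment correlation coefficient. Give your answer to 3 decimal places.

-0.126

r = (nΣwz − ΣwΣz) / √[(nΣw² − (Σw)²)(nΣz² − (Σz)²)]
Numerator: 15×4855.45 − 272.6×272 = -1315.45
Denominator: √[(97949.4 − 74310.76)(78570.9 − 73984)] = √[23638.64 × 4586.9] = 10412.8804
r = -1315.45 / 10412.8804 ≈ -0.126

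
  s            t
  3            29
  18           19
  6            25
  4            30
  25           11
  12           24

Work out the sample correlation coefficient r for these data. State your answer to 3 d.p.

-0.976

n = 6, Σs = 68, Σt = 138, Σs² = 1154, Σt² = 3424, Σst = 1262
nΣst − ΣsΣt = 7572 − 9384 = -1812
nΣs² − (Σs)² = 6924 − 4624 = 2300; nΣt² − (Σt)² = 20544 − 19044 = 1500
r = -1812 / √(2300 × 1500) = -1812 / 1857.4176 ≈ -0.976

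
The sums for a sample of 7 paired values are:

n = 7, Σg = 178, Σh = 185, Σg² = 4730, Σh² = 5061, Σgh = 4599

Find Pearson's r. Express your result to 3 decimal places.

r = (nΣgh − ΣgΣh) / √[(nΣg² − (Σg)²)(nΣh² − (Σh)²)]
Numerator: 7×4599 − 178×185 = -737
Denominator: √[(33110 − 31684)(35427 − 34225)] = √[1426 × 1202] = 1309.2181
r = -737 / 1309.2181 ≈ -0.563

-0.563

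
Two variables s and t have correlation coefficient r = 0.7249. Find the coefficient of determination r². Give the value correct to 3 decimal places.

r² = (0.7249)² = 0.525

0.525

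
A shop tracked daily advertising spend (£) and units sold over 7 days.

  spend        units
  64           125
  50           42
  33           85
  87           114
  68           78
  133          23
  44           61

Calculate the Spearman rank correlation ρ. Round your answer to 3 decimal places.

Rank spend: 4, 3, 1, 6, 5, 7, 2
Rank units: 7, 2, 5, 6, 4, 1, 3
d = rank(spend) − rank(units): -3, 1, -4, 0, 1, 6, -1; Σd² = 64
ρ = 1 − 6Σd² / [n(n²−1)] = 1 − 6×64 / (7×48) = 1 − 384/336 ≈ -0.143

-0.143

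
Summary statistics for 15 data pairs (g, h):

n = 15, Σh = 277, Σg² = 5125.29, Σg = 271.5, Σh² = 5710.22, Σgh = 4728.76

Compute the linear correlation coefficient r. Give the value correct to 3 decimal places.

r = (nΣgh − ΣgΣh) / √[(nΣg² − (Σg)²)(nΣh² − (Σh)²)]
Numerator: 15×4728.76 − 271.5×277 = -4274.1
Denominator: √[(76879.35 − 73712.25)(85653.3 − 76729)] = √[3167.1 × 8924.3] = 5316.4039
r = -4274.1 / 5316.4039 ≈ -0.804

-0.804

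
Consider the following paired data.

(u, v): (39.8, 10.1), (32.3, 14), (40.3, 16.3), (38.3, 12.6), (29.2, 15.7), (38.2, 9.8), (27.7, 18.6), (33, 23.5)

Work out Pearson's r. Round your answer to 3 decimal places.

-0.545

n = 8, Σu = 278.8, Σv = 120.6, Σu² = 9886.48, Σv² = 1963.2, Σuv = 4117.17
nΣuv − ΣuΣv = 32937.36 − 33623.28 = -685.92
nΣu² − (Σu)² = 79091.84 − 77729.44 = 1362.4; nΣv² − (Σv)² = 15705.6 − 14544.36 = 1161.24
r = -685.92 / √(1362.4 × 1161.24) = -685.92 / 1257.8050 ≈ -0.545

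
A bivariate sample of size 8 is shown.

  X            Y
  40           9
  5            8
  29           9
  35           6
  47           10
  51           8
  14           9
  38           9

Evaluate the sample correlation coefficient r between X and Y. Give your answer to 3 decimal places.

0.117

n = 8, ΣX = 259, ΣY = 68, ΣX² = 10141, ΣY² = 588, ΣXY = 2217
nΣXY − ΣXΣY = 17736 − 17612 = 124
nΣX² − (ΣX)² = 81128 − 67081 = 14047; nΣY² − (ΣY)² = 4704 − 4624 = 80
r = 124 / √(14047 × 80) = 124 / 1060.0755 ≈ 0.117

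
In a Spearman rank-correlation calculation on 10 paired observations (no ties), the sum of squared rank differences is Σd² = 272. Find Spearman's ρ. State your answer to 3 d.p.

ρ = 1 − 6Σd² / [n(n²−1)] = 1 − 6×272 / (10×99)
  = 1 − 1632/990 = 1 − 1.6485 ≈ -0.648

-0.648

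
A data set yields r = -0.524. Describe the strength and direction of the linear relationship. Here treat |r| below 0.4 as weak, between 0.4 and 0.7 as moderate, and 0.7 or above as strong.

moderate negative

r = -0.524 < 0 so the relationship is negative.
|r| = 0.524, which falls in the moderate range.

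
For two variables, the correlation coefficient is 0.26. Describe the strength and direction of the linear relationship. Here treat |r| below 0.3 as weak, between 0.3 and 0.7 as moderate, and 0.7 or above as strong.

weak positive

r = 0.26 > 0 so the relationship is positive.
|r| = 0.26, which falls in the weak range.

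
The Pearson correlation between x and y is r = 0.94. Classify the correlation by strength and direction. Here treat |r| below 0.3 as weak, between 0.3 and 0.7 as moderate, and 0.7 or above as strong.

strong positive

r = 0.94 > 0 so the relationship is positive.
|r| = 0.94, which falls in the strong range.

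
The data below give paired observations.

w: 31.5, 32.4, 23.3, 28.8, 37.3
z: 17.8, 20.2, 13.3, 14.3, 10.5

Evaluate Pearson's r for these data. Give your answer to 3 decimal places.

-0.060

n = 5, Σw = 153.3, Σz = 76.1, Σw² = 4805.63, Σz² = 1216.51, Σwz = 2328.56
nΣwz − ΣwΣz = 11642.8 − 11666.13 = -23.33
nΣw² − (Σw)² = 24028.15 − 23500.89 = 527.26; nΣz² − (Σz)² = 6082.55 − 5791.21 = 291.34
r = -23.33 / √(527.26 × 291.34) = -23.33 / 391.9336 ≈ -0.060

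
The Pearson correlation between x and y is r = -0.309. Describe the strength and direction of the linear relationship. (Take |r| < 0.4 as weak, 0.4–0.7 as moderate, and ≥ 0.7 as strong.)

weak negative

r = -0.309 < 0 so the relationship is negative.
|r| = 0.309, which falls in the weak range.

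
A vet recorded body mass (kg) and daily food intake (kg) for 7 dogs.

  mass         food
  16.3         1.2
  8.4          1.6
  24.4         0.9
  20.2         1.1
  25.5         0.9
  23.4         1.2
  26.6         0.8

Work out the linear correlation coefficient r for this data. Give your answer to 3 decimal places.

n = 7, Σx = 144.8, Σy = 7.7, Σx² = 3245.02, Σy² = 8.91, Σxy = 149.49
nΣxy − ΣxΣy = 1046.43 − 1114.96 = -68.53
nΣx² − (Σx)² = 22715.14 − 20967.04 = 1748.1; nΣy² − (Σy)² = 62.37 − 59.29 = 3.08
r = -68.53 / √(1748.1 × 3.08) = -68.53 / 73.3768 ≈ -0.934

-0.934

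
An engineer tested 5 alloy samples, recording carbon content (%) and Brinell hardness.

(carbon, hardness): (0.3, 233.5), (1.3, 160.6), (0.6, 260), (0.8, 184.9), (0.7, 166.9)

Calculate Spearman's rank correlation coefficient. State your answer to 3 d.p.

Rank carbon: 1, 5, 2, 4, 3
Rank hardness: 4, 1, 5, 3, 2
d = rank(carbon) − rank(hardness): -3, 4, -3, 1, 1; Σd² = 36
ρ = 1 − 6Σd² / [n(n²−1)] = 1 − 6×36 / (5×24) = 1 − 216/120 ≈ -0.800

-0.800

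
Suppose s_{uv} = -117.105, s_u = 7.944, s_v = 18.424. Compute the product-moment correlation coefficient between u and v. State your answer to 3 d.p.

r = Cov(u,v) / (s_u · s_v) = -117.105 / (7.944 × 18.424)
  = -117.105 / 146.3603 ≈ -0.800

-0.800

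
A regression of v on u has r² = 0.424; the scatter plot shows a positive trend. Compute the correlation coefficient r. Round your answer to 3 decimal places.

0.651

|r| = √0.424 = 0.651
The association is positive, so r = 0.651.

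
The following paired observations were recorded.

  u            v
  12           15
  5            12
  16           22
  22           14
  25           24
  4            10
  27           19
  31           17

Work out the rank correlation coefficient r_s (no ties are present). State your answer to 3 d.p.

0.667

Rank u: 3, 2, 4, 5, 6, 1, 7, 8
Rank v: 4, 2, 7, 3, 8, 1, 6, 5
d = rank(u) − rank(v): -1, 0, -3, 2, -2, 0, 1, 3; Σd² = 28
ρ = 1 − 6Σd² / [n(n²−1)] = 1 − 6×28 / (8×63) = 1 − 168/504 ≈ 0.667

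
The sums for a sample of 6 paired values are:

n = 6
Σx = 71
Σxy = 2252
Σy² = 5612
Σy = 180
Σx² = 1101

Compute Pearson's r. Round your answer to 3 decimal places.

r = (nΣxy − ΣxΣy) / √[(nΣx² − (Σx)²)(nΣy² − (Σy)²)]
Numerator: 6×2252 − 71×180 = 732
Denominator: √[(6606 − 5041)(33672 − 32400)] = √[1565 × 1272] = 1410.9146
r = 732 / 1410.9146 ≈ 0.519

0.519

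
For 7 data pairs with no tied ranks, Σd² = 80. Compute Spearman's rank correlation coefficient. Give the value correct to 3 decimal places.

ρ = 1 − 6Σd² / [n(n²−1)] = 1 − 6×80 / (7×48)
  = 1 − 480/336 = 1 − 1.4286 ≈ -0.429

-0.429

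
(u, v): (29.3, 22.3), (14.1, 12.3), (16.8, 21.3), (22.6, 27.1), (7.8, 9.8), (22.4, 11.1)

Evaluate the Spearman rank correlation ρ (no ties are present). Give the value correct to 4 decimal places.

0.7714

Rank u: 6, 2, 3, 5, 1, 4
Rank v: 5, 3, 4, 6, 1, 2
d = rank(u) − rank(v): 1, -1, -1, -1, 0, 2; Σd² = 8
ρ = 1 − 6Σd² / [n(n²−1)] = 1 − 6×8 / (6×35) = 1 − 48/210 ≈ 0.7714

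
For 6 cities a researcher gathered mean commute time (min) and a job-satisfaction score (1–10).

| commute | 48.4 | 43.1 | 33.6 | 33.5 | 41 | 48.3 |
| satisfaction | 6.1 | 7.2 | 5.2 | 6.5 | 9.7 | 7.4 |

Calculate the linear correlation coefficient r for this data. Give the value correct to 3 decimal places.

0.268

n = 6, Σx = 247.9, Σy = 42.1, Σx² = 10465.27, Σy² = 307.19, Σxy = 1753.15
nΣxy − ΣxΣy = 10518.9 − 10436.59 = 82.31
nΣx² − (Σx)² = 62791.62 − 61454.41 = 1337.21; nΣy² − (Σy)² = 1843.14 − 1772.41 = 70.73
r = 82.31 / √(1337.21 × 70.73) = 82.31 / 307.5400 ≈ 0.268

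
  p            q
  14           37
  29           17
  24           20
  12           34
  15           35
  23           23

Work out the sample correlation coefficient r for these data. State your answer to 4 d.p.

n = 6, Σp = 117, Σq = 166, Σp² = 2511, Σq² = 4968, Σpq = 2953
nΣpq − ΣpΣq = 17718 − 19422 = -1704
nΣp² − (Σp)² = 15066 − 13689 = 1377; nΣq² − (Σq)² = 29808 − 27556 = 2252
r = -1704 / √(1377 × 2252) = -1704 / 1760.9668 ≈ -0.9677

-0.9677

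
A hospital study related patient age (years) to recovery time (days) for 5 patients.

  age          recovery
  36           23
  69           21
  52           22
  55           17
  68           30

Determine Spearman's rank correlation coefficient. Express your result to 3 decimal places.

-0.200

Rank age: 1, 5, 2, 3, 4
Rank recovery: 4, 2, 3, 1, 5
d = rank(age) − rank(recovery): -3, 3, -1, 2, -1; Σd² = 24
ρ = 1 − 6Σd² / [n(n²−1)] = 1 − 6×24 / (5×24) = 1 − 144/120 ≈ -0.200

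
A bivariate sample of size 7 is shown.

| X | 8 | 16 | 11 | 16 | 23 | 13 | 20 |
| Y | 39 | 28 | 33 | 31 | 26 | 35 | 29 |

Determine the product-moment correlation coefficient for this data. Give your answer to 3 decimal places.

n = 7, ΣX = 107, ΣY = 221, ΣX² = 1795, ΣY² = 7097, ΣXY = 3252
nΣXY − ΣXΣY = 22764 − 23647 = -883
nΣX² − (ΣX)² = 12565 − 11449 = 1116; nΣY² − (ΣY)² = 49679 − 48841 = 838
r = -883 / √(1116 × 838) = -883 / 967.0615 ≈ -0.913

-0.913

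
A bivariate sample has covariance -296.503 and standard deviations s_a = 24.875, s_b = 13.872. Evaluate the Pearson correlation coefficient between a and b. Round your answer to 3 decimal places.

-0.859

r = Cov(a,b) / (s_a · s_b) = -296.503 / (24.875 × 13.872)
  = -296.503 / 345.0660 ≈ -0.859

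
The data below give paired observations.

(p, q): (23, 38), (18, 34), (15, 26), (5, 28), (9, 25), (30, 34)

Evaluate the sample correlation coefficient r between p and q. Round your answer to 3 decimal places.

n = 6, Σp = 100, Σq = 185, Σp² = 2084, Σq² = 5841, Σpq = 3261
nΣpq − ΣpΣq = 19566 − 18500 = 1066
nΣp² − (Σp)² = 12504 − 10000 = 2504; nΣq² − (Σq)² = 35046 − 34225 = 821
r = 1066 / √(2504 × 821) = 1066 / 1433.8005 ≈ 0.743

0.743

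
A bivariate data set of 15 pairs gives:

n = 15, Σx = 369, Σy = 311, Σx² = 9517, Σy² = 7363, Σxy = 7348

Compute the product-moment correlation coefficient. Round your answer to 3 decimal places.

r = (nΣxy − ΣxΣy) / √[(nΣx² − (Σx)²)(nΣy² − (Σy)²)]
Numerator: 15×7348 − 369×311 = -4539
Denominator: √[(142755 − 136161)(110445 − 96721)] = √[6594 × 13724] = 9512.9415
r = -4539 / 9512.9415 ≈ -0.477

-0.477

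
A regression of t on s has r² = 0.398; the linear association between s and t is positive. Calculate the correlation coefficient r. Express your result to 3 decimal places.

|r| = √0.398 = 0.631
The association is positive, so r = 0.631.

0.631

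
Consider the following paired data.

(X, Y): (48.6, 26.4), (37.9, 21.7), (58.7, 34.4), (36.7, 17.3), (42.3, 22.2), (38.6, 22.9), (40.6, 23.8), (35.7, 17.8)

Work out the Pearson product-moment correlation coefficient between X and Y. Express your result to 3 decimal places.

0.956

n = 8, ΣX = 339.1, ΣY = 186.5, ΣX² = 14793.05, ΣY² = 4551.03, ΣXY = 8184.4
nΣXY − ΣXΣY = 65475.2 − 63242.15 = 2233.05
nΣX² − (ΣX)² = 118344.4 − 114988.81 = 3355.59; nΣY² − (ΣY)² = 36408.24 − 34782.25 = 1625.99
r = 2233.05 / √(3355.59 × 1625.99) = 2233.05 / 2335.8416 ≈ 0.956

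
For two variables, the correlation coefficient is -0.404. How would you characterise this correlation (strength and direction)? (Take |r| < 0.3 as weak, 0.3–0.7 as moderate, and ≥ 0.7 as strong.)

r = -0.404 < 0 so the relationship is negative.
|r| = 0.404, which falls in the moderate range.

moderate negative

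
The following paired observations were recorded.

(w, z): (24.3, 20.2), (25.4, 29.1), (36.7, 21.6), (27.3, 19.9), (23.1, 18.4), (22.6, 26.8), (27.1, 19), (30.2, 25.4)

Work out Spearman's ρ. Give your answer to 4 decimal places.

Rank w: 3, 4, 8, 6, 2, 1, 5, 7
Rank z: 4, 8, 5, 3, 1, 7, 2, 6
d = rank(w) − rank(z): -1, -4, 3, 3, 1, -6, 3, 1; Σd² = 82
ρ = 1 − 6Σd² / [n(n²−1)] = 1 − 6×82 / (8×63) = 1 − 492/504 ≈ 0.0238

0.0238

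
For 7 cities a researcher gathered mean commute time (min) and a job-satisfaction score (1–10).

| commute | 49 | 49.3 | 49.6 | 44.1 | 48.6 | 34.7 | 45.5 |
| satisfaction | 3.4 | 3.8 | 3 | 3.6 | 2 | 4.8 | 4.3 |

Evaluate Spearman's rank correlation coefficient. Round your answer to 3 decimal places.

-0.571

Rank commute: 5, 6, 7, 2, 4, 1, 3
Rank satisfaction: 3, 5, 2, 4, 1, 7, 6
d = rank(commute) − rank(satisfaction): 2, 1, 5, -2, 3, -6, -3; Σd² = 88
ρ = 1 − 6Σd² / [n(n²−1)] = 1 − 6×88 / (7×48) = 1 − 528/336 ≈ -0.571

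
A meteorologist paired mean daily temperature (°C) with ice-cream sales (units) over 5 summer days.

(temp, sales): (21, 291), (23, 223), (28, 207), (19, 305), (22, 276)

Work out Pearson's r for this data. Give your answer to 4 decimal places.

n = 5, Σx = 113, Σy = 1302, Σx² = 2599, Σy² = 346460, Σxy = 28903
nΣxy − ΣxΣy = 144515 − 147126 = -2611
nΣx² − (Σx)² = 12995 − 12769 = 226; nΣy² − (Σy)² = 1732300 − 1695204 = 37096
r = -2611 / √(226 × 37096) = -2611 / 2895.4613 ≈ -0.9018

-0.9018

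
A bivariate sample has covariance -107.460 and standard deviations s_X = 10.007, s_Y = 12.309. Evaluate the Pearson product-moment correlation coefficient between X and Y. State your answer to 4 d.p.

r = Cov(X,Y) / (s_X · s_Y) = -107.460 / (10.007 × 12.309)
  = -107.460 / 123.1762 ≈ -0.8724

-0.8724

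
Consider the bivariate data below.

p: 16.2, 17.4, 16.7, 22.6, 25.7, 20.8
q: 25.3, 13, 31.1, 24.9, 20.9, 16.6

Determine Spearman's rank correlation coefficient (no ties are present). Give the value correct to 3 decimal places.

Rank p: 1, 3, 2, 5, 6, 4
Rank q: 5, 1, 6, 4, 3, 2
d = rank(p) − rank(q): -4, 2, -4, 1, 3, 2; Σd² = 50
ρ = 1 − 6Σd² / [n(n²−1)] = 1 − 6×50 / (6×35) = 1 − 300/210 ≈ -0.429

-0.429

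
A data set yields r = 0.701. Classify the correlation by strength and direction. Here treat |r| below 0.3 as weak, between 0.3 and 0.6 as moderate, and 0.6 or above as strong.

strong positive

r = 0.701 > 0 so the relationship is positive.
|r| = 0.701, which falls in the strong range.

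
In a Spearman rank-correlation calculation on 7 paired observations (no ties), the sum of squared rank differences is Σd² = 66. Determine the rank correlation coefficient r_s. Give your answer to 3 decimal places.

-0.179

ρ = 1 − 6Σd² / [n(n²−1)] = 1 − 6×66 / (7×48)
  = 1 − 396/336 = 1 − 1.1786 ≈ -0.179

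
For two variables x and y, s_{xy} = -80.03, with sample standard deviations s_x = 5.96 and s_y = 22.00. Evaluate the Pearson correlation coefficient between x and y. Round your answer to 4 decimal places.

r = Cov(x,y) / (s_x · s_y) = -80.03 / (5.96 × 22.00)
  = -80.03 / 131.1200 ≈ -0.6104

-0.6104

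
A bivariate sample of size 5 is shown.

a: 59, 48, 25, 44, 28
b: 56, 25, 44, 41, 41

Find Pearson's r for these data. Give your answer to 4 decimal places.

n = 5, Σa = 204, Σb = 207, Σa² = 9130, Σb² = 9059, Σab = 8556
nΣab − ΣaΣb = 42780 − 42228 = 552
nΣa² − (Σa)² = 45650 − 41616 = 4034; nΣb² − (Σb)² = 45295 − 42849 = 2446
r = 552 / √(4034 × 2446) = 552 / 3141.2042 ≈ 0.1757

0.1757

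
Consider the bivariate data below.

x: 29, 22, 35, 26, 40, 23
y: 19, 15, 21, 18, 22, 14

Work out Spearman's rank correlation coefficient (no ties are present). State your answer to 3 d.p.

Rank x: 4, 1, 5, 3, 6, 2
Rank y: 4, 2, 5, 3, 6, 1
d = rank(x) − rank(y): 0, -1, 0, 0, 0, 1; Σd² = 2
ρ = 1 − 6Σd² / [n(n²−1)] = 1 − 6×2 / (6×35) = 1 − 12/210 ≈ 0.943

0.943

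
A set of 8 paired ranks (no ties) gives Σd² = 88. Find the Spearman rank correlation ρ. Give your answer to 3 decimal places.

ρ = 1 − 6Σd² / [n(n²−1)] = 1 − 6×88 / (8×63)
  = 1 − 528/504 = 1 − 1.0476 ≈ -0.048

-0.048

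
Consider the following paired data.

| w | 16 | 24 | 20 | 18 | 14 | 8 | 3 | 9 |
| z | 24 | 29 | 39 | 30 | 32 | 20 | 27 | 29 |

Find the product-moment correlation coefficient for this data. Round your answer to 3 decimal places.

n = 8, Σw = 112, Σz = 230, Σw² = 1906, Σz² = 6832, Σwz = 3350
nΣwz − ΣwΣz = 26800 − 25760 = 1040
nΣw² − (Σw)² = 15248 − 12544 = 2704; nΣz² − (Σz)² = 54656 − 52900 = 1756
r = 1040 / √(2704 × 1756) = 1040 / 2179.0420 ≈ 0.477

0.477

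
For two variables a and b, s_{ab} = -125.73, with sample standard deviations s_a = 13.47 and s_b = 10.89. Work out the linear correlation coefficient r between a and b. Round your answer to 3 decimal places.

-0.857

r = Cov(a,b) / (s_a · s_b) = -125.73 / (13.47 × 10.89)
  = -125.73 / 146.6883 ≈ -0.857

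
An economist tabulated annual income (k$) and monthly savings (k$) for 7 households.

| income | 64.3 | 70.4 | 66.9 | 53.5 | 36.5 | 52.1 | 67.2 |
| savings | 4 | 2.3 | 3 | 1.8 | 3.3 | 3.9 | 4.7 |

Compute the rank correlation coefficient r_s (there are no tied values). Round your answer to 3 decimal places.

Rank income: 4, 7, 5, 3, 1, 2, 6
Rank savings: 6, 2, 3, 1, 4, 5, 7
d = rank(income) − rank(savings): -2, 5, 2, 2, -3, -3, -1; Σd² = 56
ρ = 1 − 6Σd² / [n(n²−1)] = 1 − 6×56 / (7×48) = 1 − 336/336 ≈ 0.000

0.000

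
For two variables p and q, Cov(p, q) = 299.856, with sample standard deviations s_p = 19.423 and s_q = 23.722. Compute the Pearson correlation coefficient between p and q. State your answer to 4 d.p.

0.6508

r = Cov(p,q) / (s_p · s_q) = 299.856 / (19.423 × 23.722)
  = 299.856 / 460.7524 ≈ 0.6508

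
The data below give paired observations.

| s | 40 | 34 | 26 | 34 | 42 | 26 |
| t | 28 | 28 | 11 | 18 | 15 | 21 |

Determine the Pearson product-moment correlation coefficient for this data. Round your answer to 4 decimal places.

0.3104

n = 6, Σs = 202, Σt = 121, Σs² = 7028, Σt² = 2679, Σst = 4146
nΣst − ΣsΣt = 24876 − 24442 = 434
nΣs² − (Σs)² = 42168 − 40804 = 1364; nΣt² − (Σt)² = 16074 − 14641 = 1433
r = 434 / √(1364 × 1433) = 434 / 1398.0744 ≈ 0.3104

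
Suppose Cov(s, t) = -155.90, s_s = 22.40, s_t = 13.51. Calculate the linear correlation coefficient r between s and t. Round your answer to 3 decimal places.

r = Cov(s,t) / (s_s · s_t) = -155.90 / (22.40 × 13.51)
  = -155.90 / 302.6240 ≈ -0.515

-0.515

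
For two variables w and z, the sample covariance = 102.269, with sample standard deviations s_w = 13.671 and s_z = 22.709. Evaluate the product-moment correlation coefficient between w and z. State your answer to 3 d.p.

0.329

r = Cov(w,z) / (s_w · s_z) = 102.269 / (13.671 × 22.709)
  = 102.269 / 310.4547 ≈ 0.329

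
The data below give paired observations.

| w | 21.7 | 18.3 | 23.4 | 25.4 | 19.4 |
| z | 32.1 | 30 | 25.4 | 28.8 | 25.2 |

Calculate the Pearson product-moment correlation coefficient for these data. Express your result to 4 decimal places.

n = 5, Σw = 108.2, Σz = 141.5, Σw² = 2374.86, Σz² = 4040.05, Σwz = 3060.33
nΣwz − ΣwΣz = 15301.65 − 15310.3 = -8.65
nΣw² − (Σw)² = 11874.3 − 11707.24 = 167.06; nΣz² − (Σz)² = 20200.25 − 20022.25 = 178
r = -8.65 / √(167.06 × 178) = -8.65 / 172.4433 ≈ -0.0502

-0.0502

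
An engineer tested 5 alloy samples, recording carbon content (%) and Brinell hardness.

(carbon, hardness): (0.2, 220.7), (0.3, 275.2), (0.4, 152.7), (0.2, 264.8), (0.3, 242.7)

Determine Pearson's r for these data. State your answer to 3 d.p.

-0.624

n = 5, Σx = 1.4, Σy = 1156.1, Σx² = 0.42, Σy² = 276783.15, Σxy = 313.55
nΣxy − ΣxΣy = 1567.75 − 1618.54 = -50.79
nΣx² − (Σx)² = 2.1 − 1.96 = 0.14; nΣy² − (Σy)² = 1383915.75 − 1336567.21 = 47348.54
r = -50.79 / √(0.14 × 47348.54) = -50.79 / 81.4174 ≈ -0.624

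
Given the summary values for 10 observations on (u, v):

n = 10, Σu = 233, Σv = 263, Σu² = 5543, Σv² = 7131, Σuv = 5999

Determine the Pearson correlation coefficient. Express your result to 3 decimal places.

r = (nΣuv − ΣuΣv) / √[(nΣu² − (Σu)²)(nΣv² − (Σv)²)]
Numerator: 10×5999 − 233×263 = -1289
Denominator: √[(55430 − 54289)(71310 − 69169)] = √[1141 × 2141] = 1562.9718
r = -1289 / 1562.9718 ≈ -0.825

-0.825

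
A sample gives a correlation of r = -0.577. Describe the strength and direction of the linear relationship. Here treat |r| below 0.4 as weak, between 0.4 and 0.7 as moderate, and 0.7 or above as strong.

moderate negative

r = -0.577 < 0 so the relationship is negative.
|r| = 0.577, which falls in the moderate range.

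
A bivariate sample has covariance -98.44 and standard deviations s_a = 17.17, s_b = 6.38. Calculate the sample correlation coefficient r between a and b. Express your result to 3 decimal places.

-0.899

r = Cov(a,b) / (s_a · s_b) = -98.44 / (17.17 × 6.38)
  = -98.44 / 109.5446 ≈ -0.899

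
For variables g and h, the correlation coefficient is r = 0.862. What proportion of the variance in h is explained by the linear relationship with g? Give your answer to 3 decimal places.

0.743

r² = (0.862)² = 0.743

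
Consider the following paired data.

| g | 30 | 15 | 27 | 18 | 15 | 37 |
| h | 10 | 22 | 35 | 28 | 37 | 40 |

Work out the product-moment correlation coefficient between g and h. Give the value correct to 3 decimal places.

0.085

n = 6, Σg = 142, Σh = 172, Σg² = 3772, Σh² = 5562, Σgh = 4114
nΣgh − ΣgΣh = 24684 − 24424 = 260
nΣg² − (Σg)² = 22632 − 20164 = 2468; nΣh² − (Σh)² = 33372 − 29584 = 3788
r = 260 / √(2468 × 3788) = 260 / 3057.5781 ≈ 0.085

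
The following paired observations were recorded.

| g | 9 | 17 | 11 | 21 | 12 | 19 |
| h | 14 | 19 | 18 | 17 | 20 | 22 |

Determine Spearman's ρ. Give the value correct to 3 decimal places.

Rank g: 1, 4, 2, 6, 3, 5
Rank h: 1, 4, 3, 2, 5, 6
d = rank(g) − rank(h): 0, 0, -1, 4, -2, -1; Σd² = 22
ρ = 1 − 6Σd² / [n(n²−1)] = 1 − 6×22 / (6×35) = 1 − 132/210 ≈ 0.371

0.371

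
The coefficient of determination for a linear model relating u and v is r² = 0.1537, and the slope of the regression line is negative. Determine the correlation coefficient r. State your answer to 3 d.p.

-0.392

|r| = √0.1537 = 0.392
The association is negative, so r = −0.392.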